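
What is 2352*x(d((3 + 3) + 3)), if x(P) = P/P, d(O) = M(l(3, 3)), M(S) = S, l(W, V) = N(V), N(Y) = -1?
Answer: 2352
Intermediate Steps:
l(W, V) = -1
d(O) = -1
x(P) = 1
2352*x(d((3 + 3) + 3)) = 2352*1 = 2352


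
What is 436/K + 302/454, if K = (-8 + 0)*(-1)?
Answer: 25045/454 ≈ 55.165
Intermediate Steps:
K = 8 (K = -8*(-1) = 8)
436/K + 302/454 = 436/8 + 302/454 = 436*(1/8) + 302*(1/454) = 109/2 + 151/227 = 25045/454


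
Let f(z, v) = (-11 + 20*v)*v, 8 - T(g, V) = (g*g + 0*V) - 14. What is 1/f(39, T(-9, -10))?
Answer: 1/70269 ≈ 1.4231e-5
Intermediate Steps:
T(g, V) = 22 - g² (T(g, V) = 8 - ((g*g + 0*V) - 14) = 8 - ((g² + 0) - 14) = 8 - (g² - 14) = 8 - (-14 + g²) = 8 + (14 - g²) = 22 - g²)
f(z, v) = v*(-11 + 20*v)
1/f(39, T(-9, -10)) = 1/((22 - 1*(-9)²)*(-11 + 20*(22 - 1*(-9)²))) = 1/((22 - 1*81)*(-11 + 20*(22 - 1*81))) = 1/((22 - 81)*(-11 + 20*(22 - 81))) = 1/(-59*(-11 + 20*(-59))) = 1/(-59*(-11 - 1180)) = 1/(-59*(-1191)) = 1/70269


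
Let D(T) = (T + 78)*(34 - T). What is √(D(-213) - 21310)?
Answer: I*√54655 ≈ 233.78*I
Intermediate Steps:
D(T) = (34 - T)*(78 + T) (D(T) = (78 + T)*(34 - T) = (34 - T)*(78 + T))
√(D(-213) - 21310) = √((2652 - 1*(-213)² - 44*(-213)) - 21310) = √((2652 - 1*45369 + 9372) - 21310) = √((2652 - 45369 + 9372) - 21310) = √(-33345 - 21310) = √(-54655) = I*√54655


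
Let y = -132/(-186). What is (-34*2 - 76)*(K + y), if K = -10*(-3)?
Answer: -137088/31 ≈ -4422.2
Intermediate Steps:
y = 22/31 (y = -132*(-1/186) = 22/31 ≈ 0.70968)
K = 30
(-34*2 - 76)*(K + y) = (-34*2 - 76)*(30 + 22/31) = (-68 - 76)*(952/31) = -144*952/31 = -137088/31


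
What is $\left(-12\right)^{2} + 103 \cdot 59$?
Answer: $6221$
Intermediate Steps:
$\left(-12\right)^{2} + 103 \cdot 59 = 144 + 6077 = 6221$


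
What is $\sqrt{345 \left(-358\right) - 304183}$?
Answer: $i \sqrt{427693} \approx 653.98 i$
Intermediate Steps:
$\sqrt{345 \left(-358\right) - 304183} = \sqrt{-123510 - 304183} = \sqrt{-427693} = i \sqrt{427693}$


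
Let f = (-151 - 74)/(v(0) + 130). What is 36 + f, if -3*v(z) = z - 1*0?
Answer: 891/26 ≈ 34.269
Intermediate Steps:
v(z) = -z/3 (v(z) = -(z - 1*0)/3 = -(z + 0)/3 = -z/3)
f = -45/26 (f = (-151 - 74)/(-⅓*0 + 130) = -225/(0 + 130) = -225/130 = -225*1/130 = -45/26 ≈ -1.7308)
36 + f = 36 - 45/26 = 891/26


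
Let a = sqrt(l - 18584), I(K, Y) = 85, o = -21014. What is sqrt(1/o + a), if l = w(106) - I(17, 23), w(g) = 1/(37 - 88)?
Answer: sqrt(-54657414 + 45041995992*I*sqrt(12139530))/1071714 ≈ 8.2654 + 8.2654*I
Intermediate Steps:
w(g) = -1/51 (w(g) = 1/(-51) = -1/51)
l = -4336/51 (l = -1/51 - 1*85 = -1/51 - 85 = -4336/51 ≈ -85.020)
a = 2*I*sqrt(12139530)/51 (a = sqrt(-4336/51 - 18584) = sqrt(-952120/51) = 2*I*sqrt(12139530)/51 ≈ 136.63*I)
sqrt(1/o + a) = sqrt(1/(-21014) + 2*I*sqrt(12139530)/51) = sqrt(-1/21014 + 2*I*sqrt(12139530)/51)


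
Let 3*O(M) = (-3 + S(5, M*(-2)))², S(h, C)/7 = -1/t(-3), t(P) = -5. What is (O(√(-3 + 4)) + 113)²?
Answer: 72914521/5625 ≈ 12963.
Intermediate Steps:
S(h, C) = 7/5 (S(h, C) = 7*(-1/(-5)) = 7*(-1*(-⅕)) = 7*(⅕) = 7/5)
O(M) = 64/75 (O(M) = (-3 + 7/5)²/3 = (-8/5)²/3 = (⅓)*(64/25) = 64/75)
(O(√(-3 + 4)) + 113)² = (64/75 + 113)² = (8539/75)² = 72914521/5625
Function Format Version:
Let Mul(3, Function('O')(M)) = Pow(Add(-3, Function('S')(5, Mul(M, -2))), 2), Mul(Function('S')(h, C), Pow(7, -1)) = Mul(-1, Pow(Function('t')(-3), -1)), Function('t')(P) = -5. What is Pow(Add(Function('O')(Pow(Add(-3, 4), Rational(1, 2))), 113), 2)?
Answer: Rational(72914521, 5625) ≈ 12963.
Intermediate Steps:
Function('S')(h, C) = Rational(7, 5) (Function('S')(h, C) = Mul(7, Mul(-1, Pow(-5, -1))) = Mul(7, Mul(-1, Rational(-1, 5))) = Mul(7, Rational(1, 5)) = Rational(7, 5))
Function('O')(M) = Rational(64, 75) (Function('O')(M) = Mul(Rational(1, 3), Pow(Add(-3, Rational(7, 5)), 2)) = Mul(Rational(1, 3), Pow(Rational(-8, 5), 2)) = Mul(Rational(1, 3), Rational(64, 25)) = Rational(64, 75))
Pow(Add(Function('O')(Pow(Add(-3, 4), Rational(1, 2))), 113), 2) = Pow(Add(Rational(64, 75), 113), 2) = Pow(Rational(8539, 75), 2) = Rational(72914521, 5625)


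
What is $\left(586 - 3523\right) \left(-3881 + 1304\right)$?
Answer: $7568649$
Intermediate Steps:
$\left(586 - 3523\right) \left(-3881 + 1304\right) = \left(-2937\right) \left(-2577\right) = 7568649$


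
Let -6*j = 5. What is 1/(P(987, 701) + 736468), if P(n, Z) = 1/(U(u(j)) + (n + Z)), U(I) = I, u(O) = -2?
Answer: 1686/1241685049 ≈ 1.3578e-6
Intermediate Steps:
j = -⅚ (j = -⅙*5 = -⅚ ≈ -0.83333)
P(n, Z) = 1/(-2 + Z + n) (P(n, Z) = 1/(-2 + (n + Z)) = 1/(-2 + (Z + n)) = 1/(-2 + Z + n))
1/(P(987, 701) + 736468) = 1/(1/(-2 + 701 + 987) + 736468) = 1/(1/1686 + 736468) = 1/(1241685049/1686) = 1686/1241685049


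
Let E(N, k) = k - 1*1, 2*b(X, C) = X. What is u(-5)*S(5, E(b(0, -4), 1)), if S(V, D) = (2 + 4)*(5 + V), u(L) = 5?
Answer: 300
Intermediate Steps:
b(X, C) = X/2
E(N, k) = -1 + k (E(N, k) = k - 1 = -1 + k)
S(V, D) = 30 + 6*V (S(V, D) = 6*(5 + V) = 30 + 6*V)
u(-5)*S(5, E(b(0, -4), 1)) = 5*(30 + 6*5) = 5*(30 + 30) = 5*60 = 300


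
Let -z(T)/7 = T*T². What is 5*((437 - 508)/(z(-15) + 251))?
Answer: -355/23876 ≈ -0.014868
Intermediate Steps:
z(T) = -7*T³ (z(T) = -7*T*T² = -7*T³)
5*((437 - 508)/(z(-15) + 251)) = 5*((437 - 508)/(-7*(-15)³ + 251)) = 5*(-71/(-7*(-3375) + 251)) = 5*(-71/(23625 + 251)) = 5*(-71/23876) = -355/23876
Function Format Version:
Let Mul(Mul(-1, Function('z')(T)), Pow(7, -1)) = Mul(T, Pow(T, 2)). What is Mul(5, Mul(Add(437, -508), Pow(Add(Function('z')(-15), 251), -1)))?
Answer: Rational(-355, 23876) ≈ -0.014868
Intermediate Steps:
Function('z')(T) = Mul(-7, Pow(T, 3)) (Function('z')(T) = Mul(-7, Mul(T, Pow(T, 2))) = Mul(-7, Pow(T, 3)))
Mul(5, Mul(Add(437, -508), Pow(Add(Function('z')(-15), 251), -1))) = Mul(5, Mul(Add(437, -508), Pow(Add(Mul(-7, Pow(-15, 3)), 251), -1))) = Mul(5, Mul(-71, Pow(Add(Mul(-7, -3375), 251), -1))) = Mul(5, Mul(-71, Pow(Add(23625, 251), -1))) = Mul(5, Mul(-71, Pow(23876, -1))) = Mul(5, Mul(-71, Rational(1, 23876))) = Mul(5, Rational(-71, 23876)) = Rational(-355, 23876)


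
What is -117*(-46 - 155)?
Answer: 23517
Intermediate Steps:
-117*(-46 - 155) = -117*(-201) = 23517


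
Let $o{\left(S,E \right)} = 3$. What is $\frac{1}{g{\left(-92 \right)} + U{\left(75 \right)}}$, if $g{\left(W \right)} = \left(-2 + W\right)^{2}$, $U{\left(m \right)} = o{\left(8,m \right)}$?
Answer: $\frac{1}{8839} \approx 0.00011313$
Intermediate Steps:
$U{\left(m \right)} = 3$
$\frac{1}{g{\left(-92 \right)} + U{\left(75 \right)}} = \frac{1}{\left(-2 - 92\right)^{2} + 3} = \frac{1}{\left(-94\right)^{2} + 3} = \frac{1}{8836 + 3} = \frac{1}{8839}$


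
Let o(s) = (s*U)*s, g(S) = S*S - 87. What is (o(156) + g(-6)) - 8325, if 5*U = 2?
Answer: 6792/5 ≈ 1358.4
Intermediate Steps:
U = ⅖ (U = (⅕)*2 = ⅖ ≈ 0.40000)
g(S) = -87 + S² (g(S) = S² - 87 = -87 + S²)
o(s) = 2*s²/5 (o(s) = (s*(⅖))*s = (2*s/5)*s = 2*s²/5)
(o(156) + g(-6)) - 8325 = ((⅖)*156² + (-87 + (-6)²)) - 8325 = ((⅖)*24336 + (-87 + 36)) - 8325 = (48672/5 - 51) - 8325 = 48417/5 - 8325 = 6792/5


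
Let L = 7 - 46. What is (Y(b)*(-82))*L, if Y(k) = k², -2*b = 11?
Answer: 193479/2 ≈ 96740.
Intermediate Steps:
b = -11/2 (b = -½*11 = -11/2 ≈ -5.5000)
L = -39
(Y(b)*(-82))*L = ((-11/2)²*(-82))*(-39) = ((121/4)*(-82))*(-39) = -4961/2*(-39) = 193479/2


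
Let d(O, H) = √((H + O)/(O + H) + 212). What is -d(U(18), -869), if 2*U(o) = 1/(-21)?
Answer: -√213 ≈ -14.595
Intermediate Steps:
U(o) = -1/42 (U(o) = (½)/(-21) = (½)*(-1/21) = -1/42)
d(O, H) = √213 (d(O, H) = √((H + O)/(H + O) + 212) = √(1 + 212) = √213)
-d(U(18), -869) = -√213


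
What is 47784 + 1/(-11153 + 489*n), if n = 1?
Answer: 509568575/10664 ≈ 47784.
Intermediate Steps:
47784 + 1/(-11153 + 489*n) = 47784 + 1/(-11153 + 489*1) = 47784 + 1/(-11153 + 489) = 47784 + 1/(-10664) = 47784 - 1/10664 = 509568575/10664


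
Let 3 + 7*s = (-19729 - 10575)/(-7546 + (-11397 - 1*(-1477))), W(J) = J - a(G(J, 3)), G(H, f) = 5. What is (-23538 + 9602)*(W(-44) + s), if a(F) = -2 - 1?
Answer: 35082737248/61131 ≈ 5.7389e+5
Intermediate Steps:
a(F) = -3
W(J) = 3 + J (W(J) = J - 1*(-3) = J + 3 = 3 + J)
s = -11047/61131 (s = -3/7 + ((-19729 - 10575)/(-7546 + (-11397 - 1*(-1477))))/7 = -3/7 + (-30304/(-7546 + (-11397 + 1477)))/7 = -3/7 + (-30304/(-7546 - 9920))/7 = -3/7 + (-30304/(-17466))/7 = -3/7 + (-30304*(-1/17466))/7 = -3/7 + (⅐)*(15152/8733) = -3/7 + 15152/61131 = -11047/61131 ≈ -0.18071)
(-23538 + 9602)*(W(-44) + s) = (-23538 + 9602)*((3 - 44) - 11047/61131) = -13936*(-41 - 11047/61131) = -13936*(-2517418/61131) = 35082737248/61131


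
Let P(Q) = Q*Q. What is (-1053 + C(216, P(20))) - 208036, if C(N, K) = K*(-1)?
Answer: -209489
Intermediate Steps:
P(Q) = Q**2
C(N, K) = -K
(-1053 + C(216, P(20))) - 208036 = (-1053 - 1*20**2) - 208036 = (-1053 - 1*400) - 208036 = (-1053 - 400) - 208036 = -1453 - 208036 = -209489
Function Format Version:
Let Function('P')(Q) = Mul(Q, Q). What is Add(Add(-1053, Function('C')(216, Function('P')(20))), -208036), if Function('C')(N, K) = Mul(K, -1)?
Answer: -209489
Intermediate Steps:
Function('P')(Q) = Pow(Q, 2)
Function('C')(N, K) = Mul(-1, K)
Add(Add(-1053, Function('C')(216, Function('P')(20))), -208036) = Add(Add(-1053, Mul(-1, Pow(20, 2))), -208036) = Add(Add(-1053, Mul(-1, 400)), -208036) = Add(Add(-1053, -400), -208036) = Add(-1453, -208036) = -209489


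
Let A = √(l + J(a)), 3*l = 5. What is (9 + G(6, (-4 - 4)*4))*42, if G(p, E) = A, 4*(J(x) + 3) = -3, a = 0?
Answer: 378 + 35*I*√3 ≈ 378.0 + 60.622*I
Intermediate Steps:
l = 5/3 (l = (⅓)*5 = 5/3 ≈ 1.6667)
J(x) = -15/4 (J(x) = -3 + (¼)*(-3) = -3 - ¾ = -15/4)
A = 5*I*√3/6 (A = √(5/3 - 15/4) = √(-25/12) = 5*I*√3/6 ≈ 1.4434*I)
G(p, E) = 5*I*√3/6
(9 + G(6, (-4 - 4)*4))*42 = (9 + 5*I*√3/6)*42 = 378 + 35*I*√3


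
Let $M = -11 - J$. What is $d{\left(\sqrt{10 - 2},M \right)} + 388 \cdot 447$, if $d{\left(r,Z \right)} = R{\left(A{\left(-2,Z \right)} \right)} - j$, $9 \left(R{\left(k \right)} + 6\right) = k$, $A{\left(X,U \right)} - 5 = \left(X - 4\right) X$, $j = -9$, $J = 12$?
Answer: $\frac{1560968}{9} \approx 1.7344 \cdot 10^{5}$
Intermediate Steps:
$A{\left(X,U \right)} = 5 + X \left(-4 + X\right)$ ($A{\left(X,U \right)} = 5 + \left(X - 4\right) X = 5 + \left(-4 + X\right) X = 5 + X \left(-4 + X\right)$)
$R{\left(k \right)} = -6 + \frac{k}{9}$
$M = -23$ ($M = -11 - 12 = -23$)
$d{\left(r,Z \right)} = \frac{44}{9}$ ($d{\left(r,Z \right)} = \left(-6 + \frac{5 + \left(-2\right)^{2} - -8}{9}\right) - -9 = \left(-6 + \frac{5 + 4 + 8}{9}\right) + 9 = \left(-6 + \frac{1}{9} \cdot 17\right) + 9 = \left(-6 + \frac{17}{9}\right) + 9 = - \frac{37}{9} + 9 = \frac{44}{9}$)
$d{\left(\sqrt{10 - 2},M \right)} + 388 \cdot 447 = \frac{44}{9} + 388 \cdot 447 = \frac{44}{9} + 173436 = \frac{1560968}{9}$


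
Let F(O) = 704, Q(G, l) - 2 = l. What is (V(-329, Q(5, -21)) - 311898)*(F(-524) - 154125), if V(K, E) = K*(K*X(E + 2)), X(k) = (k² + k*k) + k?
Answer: -9268362517563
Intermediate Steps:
Q(G, l) = 2 + l
X(k) = k + 2*k² (X(k) = (k² + k²) + k = 2*k² + k = k + 2*k²)
V(K, E) = K²*(2 + E)*(5 + 2*E) (V(K, E) = K*(K*((E + 2)*(1 + 2*(E + 2)))) = K*(K*((2 + E)*(1 + 2*(2 + E)))) = K*(K*((2 + E)*(1 + (4 + 2*E)))) = K*(K*((2 + E)*(5 + 2*E))) = K*(K*(2 + E)*(5 + 2*E)) = K²*(2 + E)*(5 + 2*E))
(V(-329, Q(5, -21)) - 311898)*(F(-524) - 154125) = ((-329)²*(2 + (2 - 21))*(5 + 2*(2 - 21)) - 311898)*(704 - 154125) = (108241*(2 - 19)*(5 + 2*(-19)) - 311898)*(-153421) = (108241*(-17)*(5 - 38) - 311898)*(-153421) = (108241*(-17)*(-33) - 311898)*(-153421) = (60723201 - 311898)*(-153421) = 60411303*(-153421) = -9268362517563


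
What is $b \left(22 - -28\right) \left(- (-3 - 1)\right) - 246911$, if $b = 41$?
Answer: $-238711$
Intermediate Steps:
$b \left(22 - -28\right) \left(- (-3 - 1)\right) - 246911 = 41 \left(22 - -28\right) \left(- (-3 - 1)\right) - 246911 = 41 \left(22 + 28\right) \left(\left(-1\right) \left(-4\right)\right) - 246911 = 41 \cdot 50 \cdot 4 - 246911 = 2050 \cdot 4 - 246911 = 8200 - 246911 = -238711$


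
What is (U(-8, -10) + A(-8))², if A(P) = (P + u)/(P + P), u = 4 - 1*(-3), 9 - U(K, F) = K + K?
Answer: 160801/256 ≈ 628.13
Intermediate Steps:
U(K, F) = 9 - 2*K (U(K, F) = 9 - (K + K) = 9 - 2*K)
u = 7 (u = 4 + 3 = 7)
A(P) = (7 + P)/(2*P) (A(P) = (P + 7)/(P + P) = (7 + P)/((2*P)) = (7 + P)*(1/(2*P)) = (7 + P)/(2*P))
(U(-8, -10) + A(-8))² = ((9 - 2*(-8)) + (½)*(7 - 8)/(-8))² = ((9 + 16) + (½)*(-⅛)*(-1))² = (25 + 1/16)² = (401/16)² = 160801/256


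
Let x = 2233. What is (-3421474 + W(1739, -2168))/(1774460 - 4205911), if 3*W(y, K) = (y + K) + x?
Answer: 10262618/7294353 ≈ 1.4069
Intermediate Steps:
W(y, K) = 2233/3 + K/3 + y/3 (W(y, K) = ((y + K) + 2233)/3 = ((K + y) + 2233)/3 = (2233 + K + y)/3 = 2233/3 + K/3 + y/3)
(-3421474 + W(1739, -2168))/(1774460 - 4205911) = (-3421474 + (2233/3 + (⅓)*(-2168) + (⅓)*1739))/(1774460 - 4205911) = (-3421474 + (2233/3 - 2168/3 + 1739/3))/(-2431451) = (-3421474 + 1804/3)*(-1/2431451) = -10262618/3*(-1/2431451) = 10262618/7294353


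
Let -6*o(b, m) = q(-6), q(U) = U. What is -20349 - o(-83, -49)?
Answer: -20350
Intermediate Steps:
o(b, m) = 1 (o(b, m) = -⅙*(-6) = 1)
-20349 - o(-83, -49) = -20349 - 1*1 = -20349 - 1 = -20350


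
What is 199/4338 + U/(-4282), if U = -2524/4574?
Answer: 977134211/21240873846 ≈ 0.046003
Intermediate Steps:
U = -1262/2287 (U = -2524*1/4574 = -1262/2287 ≈ -0.55182)
199/4338 + U/(-4282) = 199/4338 - 1262/2287/(-4282) = 199*(1/4338) - 1262/2287*(-1/4282) = 199/4338 + 631/4896467 = 977134211/21240873846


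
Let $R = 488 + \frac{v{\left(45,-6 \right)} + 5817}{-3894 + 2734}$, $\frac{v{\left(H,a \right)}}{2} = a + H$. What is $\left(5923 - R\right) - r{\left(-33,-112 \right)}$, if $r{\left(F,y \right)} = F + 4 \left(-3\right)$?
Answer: $\frac{1272539}{232} \approx 5485.1$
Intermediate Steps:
$v{\left(H,a \right)} = 2 H + 2 a$ ($v{\left(H,a \right)} = 2 \left(a + H\right) = 2 \left(H + a\right) = 2 H + 2 a$)
$r{\left(F,y \right)} = -12 + F$ ($r{\left(F,y \right)} = F - 12 = -12 + F$)
$R = \frac{112037}{232}$ ($R = 488 + \frac{\left(2 \cdot 45 + 2 \left(-6\right)\right) + 5817}{-3894 + 2734} = 488 + \frac{\left(90 - 12\right) + 5817}{-1160} = 488 + \left(78 + 5817\right) \left(- \frac{1}{1160}\right) = 488 + 5895 \left(- \frac{1}{1160}\right) = 488 - \frac{1179}{232} = \frac{112037}{232} \approx 482.92$)
$\left(5923 - R\right) - r{\left(-33,-112 \right)} = \left(5923 - \frac{112037}{232}\right) - \left(-12 - 33\right) = \left(5923 - \frac{112037}{232}\right) - -45 = \frac{1262099}{232} + 45 = \frac{1272539}{232}$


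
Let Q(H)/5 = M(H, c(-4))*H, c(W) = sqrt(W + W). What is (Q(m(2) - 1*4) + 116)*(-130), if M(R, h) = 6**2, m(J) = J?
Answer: 31720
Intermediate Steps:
c(W) = sqrt(2)*sqrt(W) (c(W) = sqrt(2*W) = sqrt(2)*sqrt(W))
M(R, h) = 36
Q(H) = 180*H (Q(H) = 5*(36*H) = 180*H)
(Q(m(2) - 1*4) + 116)*(-130) = (180*(2 - 1*4) + 116)*(-130) = (180*(2 - 4) + 116)*(-130) = (180*(-2) + 116)*(-130) = (-360 + 116)*(-130) = -244*(-130) = 31720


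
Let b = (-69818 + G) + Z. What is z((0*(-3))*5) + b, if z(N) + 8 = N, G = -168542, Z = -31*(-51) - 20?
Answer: -236807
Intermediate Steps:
Z = 1561 (Z = 1581 - 20 = 1561)
z(N) = -8 + N
b = -236799 (b = (-69818 - 168542) + 1561 = -238360 + 1561 = -236799)
z((0*(-3))*5) + b = (-8 + (0*(-3))*5) - 236799 = (-8 + 0*5) - 236799 = (-8 + 0) - 236799 = -8 - 236799 = -236807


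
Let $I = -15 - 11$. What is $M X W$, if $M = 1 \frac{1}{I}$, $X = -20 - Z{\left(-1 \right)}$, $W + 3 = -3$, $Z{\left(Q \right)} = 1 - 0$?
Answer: $- \frac{63}{13} \approx -4.8462$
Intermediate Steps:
$Z{\left(Q \right)} = 1$ ($Z{\left(Q \right)} = 1 + 0 = 1$)
$W = -6$ ($W = -3 - 3 = -6$)
$I = -26$ ($I = -15 - 11 = -26$)
$X = -21$ ($X = -20 - 1 = -21$)
$M = - \frac{1}{26}$ ($M = 1 \frac{1}{-26} = 1 \left(- \frac{1}{26}\right) = - \frac{1}{26} \approx -0.038462$)
$M X W = \left(- \frac{1}{26}\right) \left(-21\right) \left(-6\right) = \frac{21}{26} \left(-6\right) = - \frac{63}{13}$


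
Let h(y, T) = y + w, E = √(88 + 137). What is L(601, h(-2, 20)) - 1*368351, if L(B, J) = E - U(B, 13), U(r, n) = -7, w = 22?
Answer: -368329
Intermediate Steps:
E = 15 (E = √225 = 15)
h(y, T) = 22 + y (h(y, T) = y + 22 = 22 + y)
L(B, J) = 22 (L(B, J) = 15 - 1*(-7) = 15 + 7 = 22)
L(601, h(-2, 20)) - 1*368351 = 22 - 1*368351 = 22 - 368351 = -368329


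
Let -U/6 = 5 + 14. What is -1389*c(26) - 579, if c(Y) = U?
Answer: 157767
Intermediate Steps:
U = -114 (U = -6*(5 + 14) = -6*19 = -114)
c(Y) = -114
-1389*c(26) - 579 = -1389*(-114) - 579 = 158346 - 579 = 157767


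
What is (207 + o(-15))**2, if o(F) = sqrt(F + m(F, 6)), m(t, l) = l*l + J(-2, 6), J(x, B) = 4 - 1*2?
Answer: (207 + sqrt(23))**2 ≈ 44858.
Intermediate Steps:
J(x, B) = 2 (J(x, B) = 4 - 2 = 2)
m(t, l) = 2 + l**2 (m(t, l) = l*l + 2 = l**2 + 2 = 2 + l**2)
o(F) = sqrt(38 + F) (o(F) = sqrt(F + (2 + 6**2)) = sqrt(F + (2 + 36)) = sqrt(F + 38) = sqrt(38 + F))
(207 + o(-15))**2 = (207 + sqrt(38 - 15))**2 = (207 + sqrt(23))**2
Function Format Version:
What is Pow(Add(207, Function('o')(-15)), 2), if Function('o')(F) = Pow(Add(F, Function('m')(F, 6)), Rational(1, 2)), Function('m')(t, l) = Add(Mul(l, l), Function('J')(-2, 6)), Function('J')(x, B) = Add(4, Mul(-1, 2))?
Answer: Pow(Add(207, Pow(23, Rational(1, 2))), 2) ≈ 44858.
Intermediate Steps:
Function('J')(x, B) = 2 (Function('J')(x, B) = Add(4, -2) = 2)
Function('m')(t, l) = Add(2, Pow(l, 2)) (Function('m')(t, l) = Add(Mul(l, l), 2) = Add(Pow(l, 2), 2) = Add(2, Pow(l, 2)))
Function('o')(F) = Pow(Add(38, F), Rational(1, 2)) (Function('o')(F) = Pow(Add(F, Add(2, Pow(6, 2))), Rational(1, 2)) = Pow(Add(F, Add(2, 36)), Rational(1, 2)) = Pow(Add(F, 38), Rational(1, 2)) = Pow(Add(38, F), Rational(1, 2)))
Pow(Add(207, Function('o')(-15)), 2) = Pow(Add(207, Pow(Add(38, -15), Rational(1, 2))), 2) = Pow(Add(207, Pow(23, Rational(1, 2))), 2)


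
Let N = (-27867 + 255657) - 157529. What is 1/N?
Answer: 1/70261 ≈ 1.4233e-5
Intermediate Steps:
N = 70261 (N = 227790 - 157529 = 70261)
1/N = 1/70261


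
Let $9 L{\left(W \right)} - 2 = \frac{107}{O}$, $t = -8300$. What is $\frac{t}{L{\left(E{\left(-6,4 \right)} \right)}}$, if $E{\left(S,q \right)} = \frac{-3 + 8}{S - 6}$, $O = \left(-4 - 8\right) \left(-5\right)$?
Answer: $- \frac{4482000}{227} \approx -19745.0$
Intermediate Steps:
$O = 60$ ($O = \left(-4 - 8\right) \left(-5\right) = \left(-12\right) \left(-5\right) = 60$)
$E{\left(S,q \right)} = \frac{5}{-6 + S}$
$L{\left(W \right)} = \frac{227}{540}$ ($L{\left(W \right)} = \frac{2}{9} + \frac{107 \cdot \frac{1}{60}}{9} = \frac{2}{9} + \frac{1}{9} \cdot \frac{107}{60} = \frac{2}{9} + \frac{107}{540} = \frac{227}{540}$)
$\frac{t}{L{\left(E{\left(-6,4 \right)} \right)}} = - \frac{8300}{\frac{227}{540}} = \left(-8300\right) \frac{540}{227} = - \frac{4482000}{227}$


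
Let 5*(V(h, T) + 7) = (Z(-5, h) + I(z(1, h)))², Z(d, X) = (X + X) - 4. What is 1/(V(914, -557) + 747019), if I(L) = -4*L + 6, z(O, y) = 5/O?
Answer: 1/1402232 ≈ 7.1315e-7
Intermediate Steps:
Z(d, X) = -4 + 2*X (Z(d, X) = 2*X - 4 = -4 + 2*X)
I(L) = 6 - 4*L
V(h, T) = -7 + (-18 + 2*h)²/5 (V(h, T) = -7 + ((-4 + 2*h) + (6 - 20/1))²/5 = -7 + ((-4 + 2*h) + (6 - 20))²/5 = -7 + ((-4 + 2*h) - 14)²/5 = -7 + (-18 + 2*h)²/5)
1/(V(914, -557) + 747019) = 1/((-7 + 4*(-9 + 914)²/5) + 747019) = 1/((-7 + (⅘)*905²) + 747019) = 1/((-7 + (⅘)*819025) + 747019) = 1/((-7 + 655220) + 747019) = 1/(655213 + 747019) = 1/1402232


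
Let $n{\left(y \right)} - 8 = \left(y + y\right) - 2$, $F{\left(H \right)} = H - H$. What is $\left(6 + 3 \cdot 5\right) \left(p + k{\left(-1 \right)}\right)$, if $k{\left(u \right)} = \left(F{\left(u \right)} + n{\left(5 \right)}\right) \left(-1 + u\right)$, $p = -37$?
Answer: $-1449$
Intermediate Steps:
$F{\left(H \right)} = 0$
$n{\left(y \right)} = 6 + 2 y$ ($n{\left(y \right)} = 8 + \left(\left(y + y\right) - 2\right) = 8 + \left(2 y - 2\right) = 8 + \left(-2 + 2 y\right) = 6 + 2 y$)
$k{\left(u \right)} = -16 + 16 u$ ($k{\left(u \right)} = \left(0 + \left(6 + 2 \cdot 5\right)\right) \left(-1 + u\right) = \left(0 + \left(6 + 10\right)\right) \left(-1 + u\right) = \left(0 + 16\right) \left(-1 + u\right) = 16 \left(-1 + u\right) = -16 + 16 u$)
$\left(6 + 3 \cdot 5\right) \left(p + k{\left(-1 \right)}\right) = \left(6 + 3 \cdot 5\right) \left(-37 + \left(-16 + 16 \left(-1\right)\right)\right) = \left(6 + 15\right) \left(-37 - 32\right) = 21 \left(-37 - 32\right) = 21 \left(-69\right) = -1449$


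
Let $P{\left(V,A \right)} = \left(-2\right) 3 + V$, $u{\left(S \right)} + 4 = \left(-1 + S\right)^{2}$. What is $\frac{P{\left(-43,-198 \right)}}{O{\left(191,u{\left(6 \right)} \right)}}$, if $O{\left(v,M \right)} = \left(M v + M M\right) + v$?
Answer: $- \frac{49}{4643} \approx -0.010554$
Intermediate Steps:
$u{\left(S \right)} = -4 + \left(-1 + S\right)^{2}$
$O{\left(v,M \right)} = v + M^{2} + M v$ ($O{\left(v,M \right)} = \left(M v + M^{2}\right) + v = \left(M^{2} + M v\right) + v = v + M^{2} + M v$)
$P{\left(V,A \right)} = -6 + V$
$\frac{P{\left(-43,-198 \right)}}{O{\left(191,u{\left(6 \right)} \right)}} = \frac{-6 - 43}{191 + \left(-4 + \left(-1 + 6\right)^{2}\right)^{2} + \left(-4 + \left(-1 + 6\right)^{2}\right) 191} = - \frac{49}{191 + \left(-4 + 5^{2}\right)^{2} + \left(-4 + 5^{2}\right) 191} = - \frac{49}{191 + \left(-4 + 25\right)^{2} + \left(-4 + 25\right) 191} = - \frac{49}{191 + 21^{2} + 21 \cdot 191} = - \frac{49}{191 + 441 + 4011} = - \frac{49}{4643}$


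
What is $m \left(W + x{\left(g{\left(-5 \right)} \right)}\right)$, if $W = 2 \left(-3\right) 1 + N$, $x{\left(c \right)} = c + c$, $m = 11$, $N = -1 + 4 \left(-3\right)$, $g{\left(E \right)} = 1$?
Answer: $-187$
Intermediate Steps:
$N = -13$ ($N = -1 - 12 = -13$)
$x{\left(c \right)} = 2 c$
$W = -19$ ($W = 2 \left(-3\right) 1 - 13 = \left(-6\right) 1 - 13 = -6 - 13 = -19$)
$m \left(W + x{\left(g{\left(-5 \right)} \right)}\right) = 11 \left(-19 + 2 \cdot 1\right) = 11 \left(-19 + 2\right) = 11 \left(-17\right) = -187$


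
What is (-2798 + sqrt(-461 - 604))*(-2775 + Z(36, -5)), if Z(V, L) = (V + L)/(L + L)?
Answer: 38865619/5 - 27781*I*sqrt(1065)/10 ≈ 7.7731e+6 - 90662.0*I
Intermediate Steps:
Z(V, L) = (L + V)/(2*L) (Z(V, L) = (L + V)/((2*L)) = (L + V)*(1/(2*L)) = (L + V)/(2*L))
(-2798 + sqrt(-461 - 604))*(-2775 + Z(36, -5)) = (-2798 + sqrt(-461 - 604))*(-2775 + (1/2)*(-5 + 36)/(-5)) = (-2798 + sqrt(-1065))*(-2775 + (1/2)*(-1/5)*31) = (-2798 + I*sqrt(1065))*(-2775 - 31/10) = (-2798 + I*sqrt(1065))*(-27781/10) = 38865619/5 - 27781*I*sqrt(1065)/10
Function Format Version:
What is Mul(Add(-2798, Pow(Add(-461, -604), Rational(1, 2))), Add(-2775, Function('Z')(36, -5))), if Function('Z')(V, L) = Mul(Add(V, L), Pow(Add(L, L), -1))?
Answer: Add(Rational(38865619, 5), Mul(Rational(-27781, 10), I, Pow(1065, Rational(1, 2)))) ≈ Add(7.7731e+6, Mul(-90662., I))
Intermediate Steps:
Function('Z')(V, L) = Mul(Rational(1, 2), Pow(L, -1), Add(L, V)) (Function('Z')(V, L) = Mul(Add(L, V), Pow(Mul(2, L), -1)) = Mul(Add(L, V), Mul(Rational(1, 2), Pow(L, -1))) = Mul(Rational(1, 2), Pow(L, -1), Add(L, V)))
Mul(Add(-2798, Pow(Add(-461, -604), Rational(1, 2))), Add(-2775, Function('Z')(36, -5))) = Mul(Add(-2798, Pow(Add(-461, -604), Rational(1, 2))), Add(-2775, Mul(Rational(1, 2), Pow(-5, -1), Add(-5, 36)))) = Mul(Add(-2798, Pow(-1065, Rational(1, 2))), Add(-2775, Mul(Rational(1, 2), Rational(-1, 5), 31))) = Mul(Add(-2798, Mul(I, Pow(1065, Rational(1, 2)))), Add(-2775, Rational(-31, 10))) = Mul(Add(-2798, Mul(I, Pow(1065, Rational(1, 2)))), Rational(-27781, 10)) = Add(Rational(38865619, 5), Mul(Rational(-27781, 10), I, Pow(1065, Rational(1, 2))))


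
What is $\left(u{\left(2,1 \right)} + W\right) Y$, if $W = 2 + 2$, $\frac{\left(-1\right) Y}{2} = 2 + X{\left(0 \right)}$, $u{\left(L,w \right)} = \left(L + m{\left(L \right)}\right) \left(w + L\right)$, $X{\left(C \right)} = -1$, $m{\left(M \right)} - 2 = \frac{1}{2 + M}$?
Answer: $- \frac{67}{2} \approx -33.5$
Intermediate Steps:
$m{\left(M \right)} = 2 + \frac{1}{2 + M}$
$u{\left(L,w \right)} = \left(L + w\right) \left(L + \frac{5 + 2 L}{2 + L}\right)$ ($u{\left(L,w \right)} = \left(L + \frac{5 + 2 L}{2 + L}\right) \left(w + L\right) = \left(L + \frac{5 + 2 L}{2 + L}\right) \left(L + w\right) = \left(L + w\right) \left(L + \frac{5 + 2 L}{2 + L}\right)$)
$Y = -2$ ($Y = - 2 \left(2 - 1\right) = \left(-2\right) 1 = -2$)
$W = 4$
$\left(u{\left(2,1 \right)} + W\right) Y = \left(\frac{2 \left(5 + 2 \cdot 2\right) + 1 \left(5 + 2 \cdot 2\right) + 2 \left(2 + 2\right) \left(2 + 1\right)}{2 + 2} + 4\right) \left(-2\right) = \left(\frac{2 \left(5 + 4\right) + 1 \left(5 + 4\right) + 2 \cdot 4 \cdot 3}{4} + 4\right) \left(-2\right) = \left(\frac{2 \cdot 9 + 1 \cdot 9 + 24}{4} + 4\right) \left(-2\right) = \left(\frac{18 + 9 + 24}{4} + 4\right) \left(-2\right) = \left(\frac{1}{4} \cdot 51 + 4\right) \left(-2\right) = \left(\frac{51}{4} + 4\right) \left(-2\right) = \frac{67}{4} \left(-2\right) = - \frac{67}{2}$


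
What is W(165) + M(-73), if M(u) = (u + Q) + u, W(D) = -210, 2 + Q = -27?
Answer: -385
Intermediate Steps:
Q = -29 (Q = -2 - 27 = -29)
M(u) = -29 + 2*u (M(u) = (u - 29) + u = (-29 + u) + u = -29 + 2*u)
W(165) + M(-73) = -210 + (-29 + 2*(-73)) = -210 + (-29 - 146) = -210 - 175 = -385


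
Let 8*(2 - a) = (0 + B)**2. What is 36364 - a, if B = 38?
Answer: 73085/2 ≈ 36543.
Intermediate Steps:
a = -357/2 (a = 2 - (0 + 38)**2/8 = 2 - 1/8*38**2 = 2 - 1/8*1444 = 2 - 361/2 = -357/2 ≈ -178.50)
36364 - a = 36364 - 1*(-357/2) = 36364 + 357/2 = 73085/2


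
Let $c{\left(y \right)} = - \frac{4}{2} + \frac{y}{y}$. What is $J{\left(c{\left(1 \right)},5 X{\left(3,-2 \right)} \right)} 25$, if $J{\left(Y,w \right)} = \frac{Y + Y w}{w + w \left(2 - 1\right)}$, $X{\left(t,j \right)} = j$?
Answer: $- \frac{45}{4} \approx -11.25$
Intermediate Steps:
$c{\left(y \right)} = -1$ ($c{\left(y \right)} = \left(-4\right) \frac{1}{2} + 1 = -2 + 1 = -1$)
$J{\left(Y,w \right)} = \frac{Y + Y w}{2 w}$ ($J{\left(Y,w \right)} = \frac{Y + Y w}{w + w 1} = \frac{Y + Y w}{w + w} = \frac{Y + Y w}{2 w}$)
$J{\left(c{\left(1 \right)},5 X{\left(3,-2 \right)} \right)} 25 = \frac{1}{2} \left(-1\right) \frac{1}{5 \left(-2\right)} \left(1 + 5 \left(-2\right)\right) 25 = \frac{1}{2} \left(-1\right) \frac{1}{-10} \left(1 - 10\right) 25 = \frac{1}{2} \left(-1\right) \left(- \frac{1}{10}\right) \left(-9\right) 25 = \left(- \frac{9}{20}\right) 25 = - \frac{45}{4}$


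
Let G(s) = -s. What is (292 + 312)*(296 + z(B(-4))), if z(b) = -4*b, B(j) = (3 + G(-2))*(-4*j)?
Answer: -14496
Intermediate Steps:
B(j) = -20*j (B(j) = (3 - 1*(-2))*(-4*j) = (3 + 2)*(-4*j) = 5*(-4*j) = -20*j)
(292 + 312)*(296 + z(B(-4))) = (292 + 312)*(296 - (-80)*(-4)) = 604*(296 - 4*80) = 604*(296 - 320) = 604*(-24) = -14496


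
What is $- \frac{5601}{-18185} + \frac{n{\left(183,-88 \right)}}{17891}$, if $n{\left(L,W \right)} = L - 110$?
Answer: $\frac{101534996}{325347835} \approx 0.31208$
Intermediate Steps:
$n{\left(L,W \right)} = -110 + L$ ($n{\left(L,W \right)} = L - 110 = -110 + L$)
$- \frac{5601}{-18185} + \frac{n{\left(183,-88 \right)}}{17891} = - \frac{5601}{-18185} + \frac{-110 + 183}{17891} = \left(-5601\right) \left(- \frac{1}{18185}\right) + 73 \cdot \frac{1}{17891} = \frac{5601}{18185} + \frac{73}{17891} = \frac{101534996}{325347835}$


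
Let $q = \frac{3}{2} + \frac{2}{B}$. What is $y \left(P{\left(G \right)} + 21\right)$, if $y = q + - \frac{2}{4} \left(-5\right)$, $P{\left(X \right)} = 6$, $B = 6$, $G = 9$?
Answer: $117$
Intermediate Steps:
$q = \frac{11}{6}$ ($q = \frac{3}{2} + \frac{2}{6} = 3 \cdot \frac{1}{2} + 2 \cdot \frac{1}{6} = \frac{3}{2} + \frac{1}{3} = \frac{11}{6} \approx 1.8333$)
$y = \frac{13}{3}$ ($y = \frac{11}{6} + - \frac{2}{4} \left(-5\right) = \frac{11}{6} + \left(-2\right) \frac{1}{4} \left(-5\right) = \frac{11}{6} - - \frac{5}{2} = \frac{11}{6} + \frac{5}{2} = \frac{13}{3} \approx 4.3333$)
$y \left(P{\left(G \right)} + 21\right) = \frac{13 \left(6 + 21\right)}{3} = \frac{13}{3} \cdot 27 = 117$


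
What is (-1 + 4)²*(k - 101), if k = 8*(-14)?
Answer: -1917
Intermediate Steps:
k = -112
(-1 + 4)²*(k - 101) = (-1 + 4)²*(-112 - 101) = 3²*(-213) = 9*(-213) = -1917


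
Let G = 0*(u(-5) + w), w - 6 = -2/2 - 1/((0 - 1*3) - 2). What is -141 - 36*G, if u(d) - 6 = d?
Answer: -141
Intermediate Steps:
u(d) = 6 + d
w = 26/5 (w = 6 + (-2/2 - 1/((0 - 1*3) - 2)) = 6 + (-2*1/2 - 1/((0 - 3) - 2)) = 6 + (-1 - 1/(-3 - 2)) = 6 + (-1 - 1/(-5)) = 6 + (-1 - 1*(-1/5)) = 6 + (-1 + 1/5) = 6 - 4/5 = 26/5 ≈ 5.2000)
G = 0 (G = 0*((6 - 5) + 26/5) = 0*(1 + 26/5) = 0*(31/5) = 0)
-141 - 36*G = -141 - 36*0 = -141 + 0 = -141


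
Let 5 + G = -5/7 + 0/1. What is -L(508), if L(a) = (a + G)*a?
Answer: -1786128/7 ≈ -2.5516e+5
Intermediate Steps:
G = -40/7 (G = -5 + (-5/7 + 0/1) = -5 + (-5*⅐ + 0*1) = -5 + (-5/7 + 0) = -5 - 5/7 = -40/7 ≈ -5.7143)
L(a) = a*(-40/7 + a) (L(a) = (a - 40/7)*a = (-40/7 + a)*a = a*(-40/7 + a))
-L(508) = -508*(-40 + 7*508)/7 = -508*(-40 + 3556)/7 = -508*3516/7 = -1*1786128/7 = -1786128/7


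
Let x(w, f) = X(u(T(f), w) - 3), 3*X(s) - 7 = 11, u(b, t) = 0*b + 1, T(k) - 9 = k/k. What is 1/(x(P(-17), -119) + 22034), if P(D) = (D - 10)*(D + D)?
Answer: 1/22040 ≈ 4.5372e-5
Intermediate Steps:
T(k) = 10 (T(k) = 9 + k/k = 9 + 1 = 10)
u(b, t) = 1 (u(b, t) = 0 + 1 = 1)
P(D) = 2*D*(-10 + D) (P(D) = (-10 + D)*(2*D) = 2*D*(-10 + D))
X(s) = 6 (X(s) = 7/3 + (⅓)*11 = 7/3 + 11/3 = 6)
x(w, f) = 6
1/(x(P(-17), -119) + 22034) = 1/(6 + 22034) = 1/22040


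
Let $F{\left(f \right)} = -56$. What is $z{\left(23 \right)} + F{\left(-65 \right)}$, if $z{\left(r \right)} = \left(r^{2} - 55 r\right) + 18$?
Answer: $-774$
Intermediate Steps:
$z{\left(r \right)} = 18 + r^{2} - 55 r$
$z{\left(23 \right)} + F{\left(-65 \right)} = \left(18 + 23^{2} - 1265\right) - 56 = \left(18 + 529 - 1265\right) - 56 = -718 - 56 = -774$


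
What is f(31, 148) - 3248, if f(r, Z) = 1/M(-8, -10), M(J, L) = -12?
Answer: -38977/12 ≈ -3248.1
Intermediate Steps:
f(r, Z) = -1/12 (f(r, Z) = 1/(-12) = -1/12)
f(31, 148) - 3248 = -1/12 - 3248 = -38977/12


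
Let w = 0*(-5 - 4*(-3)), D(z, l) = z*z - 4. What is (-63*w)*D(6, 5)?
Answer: 0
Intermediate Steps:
D(z, l) = -4 + z² (D(z, l) = z² - 4 = -4 + z²)
w = 0 (w = 0*(-5 + 12) = 0*7 = 0)
(-63*w)*D(6, 5) = (-63*0)*(-4 + 6²) = 0*(-4 + 36) = 0*32 = 0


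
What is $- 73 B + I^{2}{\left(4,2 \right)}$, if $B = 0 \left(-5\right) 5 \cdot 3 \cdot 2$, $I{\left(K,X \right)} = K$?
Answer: $16$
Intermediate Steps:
$B = 0$ ($B = 0 \cdot 15 \cdot 2 = 0 \cdot 30 = 0$)
$- 73 B + I^{2}{\left(4,2 \right)} = \left(-73\right) 0 + 4^{2} = 0 + 16 = 16$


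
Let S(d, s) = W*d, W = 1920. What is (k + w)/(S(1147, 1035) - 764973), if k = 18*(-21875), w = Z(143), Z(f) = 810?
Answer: -130980/479089 ≈ -0.27339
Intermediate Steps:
w = 810
S(d, s) = 1920*d
k = -393750
(k + w)/(S(1147, 1035) - 764973) = (-393750 + 810)/(1920*1147 - 764973) = -392940/(2202240 - 764973) = -392940/1437267 = -392940*1/1437267 = -130980/479089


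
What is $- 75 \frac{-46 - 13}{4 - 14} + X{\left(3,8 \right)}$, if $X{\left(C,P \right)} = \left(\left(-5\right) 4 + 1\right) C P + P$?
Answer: $- \frac{1781}{2} \approx -890.5$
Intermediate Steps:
$X{\left(C,P \right)} = P - 19 C P$ ($X{\left(C,P \right)} = \left(-20 + 1\right) C P + P = - 19 C P + P = P - 19 C P$)
$- 75 \frac{-46 - 13}{4 - 14} + X{\left(3,8 \right)} = - 75 \frac{-46 - 13}{4 - 14} + 8 \left(1 - 57\right) = - 75 \left(- \frac{59}{-10}\right) + 8 \left(1 - 57\right) = - 75 \left(\left(-59\right) \left(- \frac{1}{10}\right)\right) + 8 \left(-56\right) = \left(-75\right) \frac{59}{10} - 448 = - \frac{885}{2} - 448 = - \frac{1781}{2}$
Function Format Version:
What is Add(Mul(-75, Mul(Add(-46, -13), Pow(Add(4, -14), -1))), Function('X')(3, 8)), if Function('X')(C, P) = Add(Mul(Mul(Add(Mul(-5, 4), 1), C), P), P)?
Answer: Rational(-1781, 2) ≈ -890.50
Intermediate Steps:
Function('X')(C, P) = Add(P, Mul(-19, C, P)) (Function('X')(C, P) = Add(Mul(Mul(Add(-20, 1), C), P), P) = Add(Mul(Mul(-19, C), P), P) = Add(Mul(-19, C, P), P) = Add(P, Mul(-19, C, P)))
Add(Mul(-75, Mul(Add(-46, -13), Pow(Add(4, -14), -1))), Function('X')(3, 8)) = Add(Mul(-75, Mul(Add(-46, -13), Pow(Add(4, -14), -1))), Mul(8, Add(1, Mul(-19, 3)))) = Add(Mul(-75, Mul(-59, Pow(-10, -1))), Mul(8, Add(1, -57))) = Add(Mul(-75, Mul(-59, Rational(-1, 10))), Mul(8, -56)) = Add(Mul(-75, Rational(59, 10)), -448) = Add(Rational(-885, 2), -448) = Rational(-1781, 2)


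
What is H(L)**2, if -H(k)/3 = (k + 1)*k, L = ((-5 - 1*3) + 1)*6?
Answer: 26687556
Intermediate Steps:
L = -42 (L = ((-5 - 3) + 1)*6 = (-8 + 1)*6 = -7*6 = -42)
H(k) = -3*k*(1 + k) (H(k) = -3*(k + 1)*k = -3*(1 + k)*k = -3*k*(1 + k))
H(L)**2 = (-3*(-42)*(1 - 42))**2 = (-3*(-42)*(-41))**2 = (-5166)**2 = 26687556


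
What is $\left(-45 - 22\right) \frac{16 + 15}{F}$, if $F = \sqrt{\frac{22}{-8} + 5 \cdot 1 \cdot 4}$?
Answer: $- \frac{4154 \sqrt{69}}{69} \approx -500.08$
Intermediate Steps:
$F = \frac{\sqrt{69}}{2}$ ($F = \sqrt{22 \left(- \frac{1}{8}\right) + 5 \cdot 4} = \sqrt{- \frac{11}{4} + 20} = \sqrt{\frac{69}{4}} = \frac{\sqrt{69}}{2} \approx 4.1533$)
$\left(-45 - 22\right) \frac{16 + 15}{F} = \left(-45 - 22\right) \frac{16 + 15}{\frac{1}{2} \sqrt{69}} = - 67 \cdot 31 \frac{2 \sqrt{69}}{69} = - 67 \frac{62 \sqrt{69}}{69} = - \frac{4154 \sqrt{69}}{69}$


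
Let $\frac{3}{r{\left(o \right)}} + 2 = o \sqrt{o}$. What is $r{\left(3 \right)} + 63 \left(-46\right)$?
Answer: $- \frac{66648}{23} + \frac{9 \sqrt{3}}{23} \approx -2897.1$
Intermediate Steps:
$r{\left(o \right)} = \frac{3}{-2 + o^{\frac{3}{2}}}$ ($r{\left(o \right)} = \frac{3}{-2 + o \sqrt{o}} = \frac{3}{-2 + o^{\frac{3}{2}}}$)
$r{\left(3 \right)} + 63 \left(-46\right) = \frac{3}{-2 + 3^{\frac{3}{2}}} + 63 \left(-46\right) = \frac{3}{-2 + 3 \sqrt{3}} - 2898 = -2898 + \frac{3}{-2 + 3 \sqrt{3}}$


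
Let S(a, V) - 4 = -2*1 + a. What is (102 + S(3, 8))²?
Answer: 11449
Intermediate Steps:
S(a, V) = 2 + a (S(a, V) = 4 + (-2*1 + a) = 4 + (-2 + a) = 2 + a)
(102 + S(3, 8))² = (102 + (2 + 3))² = (102 + 5)² = 107² = 11449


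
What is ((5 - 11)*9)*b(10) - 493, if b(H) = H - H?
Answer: -493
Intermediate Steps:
b(H) = 0
((5 - 11)*9)*b(10) - 493 = ((5 - 11)*9)*0 - 493 = -6*9*0 - 493 = -54*0 - 493 = 0 - 493 = -493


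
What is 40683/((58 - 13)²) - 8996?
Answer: -6058739/675 ≈ -8975.9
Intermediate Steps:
40683/((58 - 13)²) - 8996 = 40683/(45²) - 8996 = 40683/2025 - 8996 = 40683*(1/2025) - 8996 = 13561/675 - 8996 = -6058739/675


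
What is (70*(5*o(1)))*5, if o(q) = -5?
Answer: -8750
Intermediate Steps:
(70*(5*o(1)))*5 = (70*(5*(-5)))*5 = (70*(-25))*5 = -1750*5 = -8750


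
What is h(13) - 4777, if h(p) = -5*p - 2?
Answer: -4844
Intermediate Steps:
h(p) = -2 - 5*p
h(13) - 4777 = (-2 - 5*13) - 4777 = (-2 - 65) - 4777 = -67 - 4777 = -4844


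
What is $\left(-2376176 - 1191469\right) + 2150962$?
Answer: $-1416683$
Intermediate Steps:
$\left(-2376176 - 1191469\right) + 2150962 = -3567645 + 2150962 = -1416683$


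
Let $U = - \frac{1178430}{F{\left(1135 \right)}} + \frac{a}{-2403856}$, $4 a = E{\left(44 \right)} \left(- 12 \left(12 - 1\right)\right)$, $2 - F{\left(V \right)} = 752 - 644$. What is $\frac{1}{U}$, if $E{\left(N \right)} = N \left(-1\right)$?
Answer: $\frac{31851092}{354096984021} \approx 8.995 \cdot 10^{-5}$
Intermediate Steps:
$F{\left(V \right)} = -106$ ($F{\left(V \right)} = 2 - \left(752 - 644\right) = 2 - 108 = -106$)
$E{\left(N \right)} = - N$
$a = 1452$ ($a = \frac{\left(-1\right) 44 \left(- 12 \left(12 - 1\right)\right)}{4} = \frac{\left(-44\right) \left(\left(-12\right) 11\right)}{4} = \frac{\left(-44\right) \left(-132\right)}{4} = \frac{1}{4} \cdot 5808 = 1452$)
$U = \frac{354096984021}{31851092}$ ($U = - \frac{1178430}{-106} + \frac{1452}{-2403856} = \left(-1178430\right) \left(- \frac{1}{106}\right) + 1452 \left(- \frac{1}{2403856}\right) = \frac{589215}{53} - \frac{363}{600964} = \frac{354096984021}{31851092} \approx 11117.0$)
$\frac{1}{U} = \frac{1}{\frac{354096984021}{31851092}} = \frac{31851092}{354096984021}$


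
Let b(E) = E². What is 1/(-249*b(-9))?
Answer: -1/20169 ≈ -4.9581e-5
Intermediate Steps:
1/(-249*b(-9)) = 1/(-249*(-9)²) = 1/(-249*81) = 1/(-20169) = -1/20169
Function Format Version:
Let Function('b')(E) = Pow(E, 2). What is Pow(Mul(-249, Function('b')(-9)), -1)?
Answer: Rational(-1, 20169) ≈ -4.9581e-5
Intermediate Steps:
Pow(Mul(-249, Function('b')(-9)), -1) = Pow(Mul(-249, Pow(-9, 2)), -1) = Pow(Mul(-249, 81), -1) = Pow(-20169, -1) = Rational(-1, 20169)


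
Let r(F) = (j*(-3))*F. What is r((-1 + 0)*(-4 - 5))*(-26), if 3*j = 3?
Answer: 702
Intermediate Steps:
j = 1 (j = (⅓)*3 = 1)
r(F) = -3*F (r(F) = (1*(-3))*F = -3*F)
r((-1 + 0)*(-4 - 5))*(-26) = -3*(-1 + 0)*(-4 - 5)*(-26) = -(-3)*(-9)*(-26) = -3*9*(-26) = -27*(-26) = 702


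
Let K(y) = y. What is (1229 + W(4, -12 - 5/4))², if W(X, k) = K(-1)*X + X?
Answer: 1510441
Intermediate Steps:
W(X, k) = 0 (W(X, k) = -X + X = 0)
(1229 + W(4, -12 - 5/4))² = (1229 + 0)² = 1229² = 1510441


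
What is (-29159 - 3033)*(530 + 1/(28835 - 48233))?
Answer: -165481994144/9699 ≈ -1.7062e+7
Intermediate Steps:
(-29159 - 3033)*(530 + 1/(28835 - 48233)) = -32192*(530 + 1/(-19398)) = -32192*(530 - 1/19398) = -32192*10280939/19398 = -165481994144/9699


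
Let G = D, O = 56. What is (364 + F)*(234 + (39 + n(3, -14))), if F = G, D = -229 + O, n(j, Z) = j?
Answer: 52716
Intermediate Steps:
D = -173 (D = -229 + 56 = -173)
G = -173
F = -173
(364 + F)*(234 + (39 + n(3, -14))) = (364 - 173)*(234 + (39 + 3)) = 191*(234 + 42) = 191*276 = 52716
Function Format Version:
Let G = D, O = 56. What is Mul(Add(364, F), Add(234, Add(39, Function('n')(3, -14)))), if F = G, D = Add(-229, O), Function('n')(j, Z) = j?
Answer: 52716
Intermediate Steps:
D = -173 (D = Add(-229, 56) = -173)
G = -173
F = -173
Mul(Add(364, F), Add(234, Add(39, Function('n')(3, -14)))) = Mul(Add(364, -173), Add(234, Add(39, 3))) = Mul(191, Add(234, 42)) = Mul(191, 276) = 52716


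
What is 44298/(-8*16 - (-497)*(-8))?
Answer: -2461/228 ≈ -10.794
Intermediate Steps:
44298/(-8*16 - (-497)*(-8)) = 44298/(-128 - 71*56) = 44298/(-128 - 3976) = 44298/(-4104) = 44298*(-1/4104) = -2461/228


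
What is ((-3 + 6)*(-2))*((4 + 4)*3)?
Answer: -144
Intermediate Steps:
((-3 + 6)*(-2))*((4 + 4)*3) = (3*(-2))*(8*3) = -6*24 = -144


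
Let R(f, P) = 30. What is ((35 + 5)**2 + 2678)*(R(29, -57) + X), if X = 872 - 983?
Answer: -346518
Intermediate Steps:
X = -111
((35 + 5)**2 + 2678)*(R(29, -57) + X) = ((35 + 5)**2 + 2678)*(30 - 111) = (40**2 + 2678)*(-81) = (1600 + 2678)*(-81) = 4278*(-81) = -346518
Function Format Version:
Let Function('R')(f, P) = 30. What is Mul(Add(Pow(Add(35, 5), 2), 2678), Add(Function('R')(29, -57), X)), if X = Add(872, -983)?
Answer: -346518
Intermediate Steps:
X = -111
Mul(Add(Pow(Add(35, 5), 2), 2678), Add(Function('R')(29, -57), X)) = Mul(Add(Pow(Add(35, 5), 2), 2678), Add(30, -111)) = Mul(Add(Pow(40, 2), 2678), -81) = Mul(Add(1600, 2678), -81) = Mul(4278, -81) = -346518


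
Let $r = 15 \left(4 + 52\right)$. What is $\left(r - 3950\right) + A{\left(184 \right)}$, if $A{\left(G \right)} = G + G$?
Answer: $-2742$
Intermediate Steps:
$r = 840$ ($r = 15 \cdot 56 = 840$)
$A{\left(G \right)} = 2 G$
$\left(r - 3950\right) + A{\left(184 \right)} = \left(840 - 3950\right) + 2 \cdot 184 = -3110 + 368 = -2742$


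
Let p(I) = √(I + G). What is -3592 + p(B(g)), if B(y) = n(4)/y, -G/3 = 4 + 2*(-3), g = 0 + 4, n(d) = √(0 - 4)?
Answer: -3592 + √(24 + 2*I)/2 ≈ -3589.5 + 0.10197*I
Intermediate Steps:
n(d) = 2*I (n(d) = √(-4) = 2*I)
g = 4
G = 6 (G = -3*(4 + 2*(-3)) = -3*(4 - 6) = -3*(-2) = 6)
B(y) = 2*I/y (B(y) = (2*I)/y = 2*I/y)
p(I) = √(6 + I) (p(I) = √(I + 6) = √(6 + I))
-3592 + p(B(g)) = -3592 + √(6 + 2*I/4) = -3592 + √(6 + 2*I*(¼)) = -3592 + √(6 + I/2)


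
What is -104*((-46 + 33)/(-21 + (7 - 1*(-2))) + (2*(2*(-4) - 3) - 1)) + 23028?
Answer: 75922/3 ≈ 25307.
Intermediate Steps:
-104*((-46 + 33)/(-21 + (7 - 1*(-2))) + (2*(2*(-4) - 3) - 1)) + 23028 = -104*(-13/(-21 + (7 + 2)) + (2*(-8 - 3) - 1)) + 23028 = -104*(-13/(-21 + 9) + (2*(-11) - 1)) + 23028 = -104*(-13/(-12) + (-22 - 1)) + 23028 = -104*(-13*(-1/12) - 23) + 23028 = -104*(13/12 - 23) + 23028 = -104*(-263/12) + 23028 = 6838/3 + 23028 = 75922/3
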